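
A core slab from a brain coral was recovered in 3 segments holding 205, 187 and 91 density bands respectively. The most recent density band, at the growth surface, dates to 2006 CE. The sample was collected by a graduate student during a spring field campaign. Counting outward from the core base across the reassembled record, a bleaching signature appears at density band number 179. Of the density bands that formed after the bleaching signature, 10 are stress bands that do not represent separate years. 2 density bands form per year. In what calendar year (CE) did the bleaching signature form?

1859 CE

Total density bands = 205 + 187 + 91 = 483.
Between density band 179 and the growth surface there are 483 − 179 = 304 density bands.
Excluding 10 false density bands: 304 − 10 = 294.
With 2 density bands per year, 294 / 2 = 147 years.
The density band at the growth surface is 2006 CE, so the bleaching signature dates to 2006 − 147 = 1859 CE.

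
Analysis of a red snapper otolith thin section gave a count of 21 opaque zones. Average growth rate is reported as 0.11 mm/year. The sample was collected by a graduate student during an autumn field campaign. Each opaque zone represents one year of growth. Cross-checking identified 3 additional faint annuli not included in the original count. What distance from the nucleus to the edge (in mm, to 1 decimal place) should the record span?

Correcting the raw count gives 21 + 3 = 24 true opaque zones.
24 years at 0.11 mm/year gives 0.11 × 24 = 2.6 mm.

2.6 mm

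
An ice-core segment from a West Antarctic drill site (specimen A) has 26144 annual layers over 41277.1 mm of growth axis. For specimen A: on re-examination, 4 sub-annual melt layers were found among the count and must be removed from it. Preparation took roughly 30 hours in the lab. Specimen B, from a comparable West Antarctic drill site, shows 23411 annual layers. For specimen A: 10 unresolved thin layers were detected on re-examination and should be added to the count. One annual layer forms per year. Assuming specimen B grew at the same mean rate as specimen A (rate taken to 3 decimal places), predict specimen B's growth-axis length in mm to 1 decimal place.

36942.6 mm

Specimen A: correcting the raw count gives 26144 − 4 + 10 = 26150 true annual layers.
A: Extension rate ≈ 41277.1 / 26150 = 1.578 mm/yr.
Length of B = 1.578 × 23411 = 36942.6 mm.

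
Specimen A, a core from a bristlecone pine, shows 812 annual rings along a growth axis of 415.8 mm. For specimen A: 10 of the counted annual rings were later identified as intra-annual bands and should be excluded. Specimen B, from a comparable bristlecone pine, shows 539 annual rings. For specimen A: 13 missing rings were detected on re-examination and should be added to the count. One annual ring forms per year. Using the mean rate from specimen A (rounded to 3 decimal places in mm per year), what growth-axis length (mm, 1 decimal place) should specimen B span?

Specimen A: correcting the raw count gives 812 − 10 + 13 = 815 true annual rings.
A: Mean rate = 415.8 mm / 815 years ≈ 0.510 mm per year.
Length of B = 0.510 × 539 = 274.9 mm.

274.9 mm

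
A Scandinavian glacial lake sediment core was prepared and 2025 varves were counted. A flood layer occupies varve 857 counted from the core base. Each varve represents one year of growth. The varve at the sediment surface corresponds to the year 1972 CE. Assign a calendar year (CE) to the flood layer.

2025 − 857 = 1168 varves lie beyond the flood layer toward the sediment surface.
1972 − 1168 = 804 CE.

804 CE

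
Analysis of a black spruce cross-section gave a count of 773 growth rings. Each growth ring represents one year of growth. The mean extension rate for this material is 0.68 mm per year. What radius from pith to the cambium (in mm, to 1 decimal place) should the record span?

The record spans 773 years at 0.68 mm per year.
773 years at 0.68 mm/year gives 0.68 × 773 = 525.6 mm.

525.6 mm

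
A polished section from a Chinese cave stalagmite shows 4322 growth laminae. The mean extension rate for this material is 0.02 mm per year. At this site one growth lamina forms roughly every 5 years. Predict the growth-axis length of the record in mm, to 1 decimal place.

432.2 mm

Multiplying by 5 years per growth lamina: 4322 × 5 = 21610 years.
21610 years at 0.02 mm/year gives 0.02 × 21610 = 432.2 mm.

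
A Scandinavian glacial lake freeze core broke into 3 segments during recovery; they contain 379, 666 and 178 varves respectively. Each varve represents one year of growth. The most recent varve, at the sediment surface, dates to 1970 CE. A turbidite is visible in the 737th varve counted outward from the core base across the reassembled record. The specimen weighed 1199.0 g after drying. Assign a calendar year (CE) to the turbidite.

1484 CE

Total varves = 379 + 666 + 178 = 1223.
The turbidite sits at varve 737 from the core base, so 1223 − 737 = 486 varves formed after it.
The varve at the sediment surface is 1970 CE, so the turbidite dates to 1970 − 486 = 1484 CE.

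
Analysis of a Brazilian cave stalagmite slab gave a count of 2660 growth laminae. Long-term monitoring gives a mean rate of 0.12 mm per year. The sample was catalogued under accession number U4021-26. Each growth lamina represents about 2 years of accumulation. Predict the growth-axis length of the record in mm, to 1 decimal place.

Multiplying by 2 years per growth lamina: 2660 × 2 = 5320 years.
Predicted length = 0.12 mm/year × 5320 years = 638.4 mm.

638.4 mm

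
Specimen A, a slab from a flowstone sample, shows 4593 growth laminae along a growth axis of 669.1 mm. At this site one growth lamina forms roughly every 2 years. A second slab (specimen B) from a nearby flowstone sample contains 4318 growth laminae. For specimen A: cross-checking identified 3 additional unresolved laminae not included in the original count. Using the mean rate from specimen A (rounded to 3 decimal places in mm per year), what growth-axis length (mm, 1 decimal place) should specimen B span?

Specimen A: adjusted count: 4593 + 3 = 4596 growth laminae.
Specimen A: multiplying by 2 years per growth lamina: 4596 × 2 = 9192 years.
A: Extension rate ≈ 669.1 / 9192 = 0.073 mm/yr.
Specimen B: at 2 years per growth lamina, 4318 × 2 = 8636 years. For B, 0.073 mm/year × 8636 years = 630.4 mm.

630.4 mm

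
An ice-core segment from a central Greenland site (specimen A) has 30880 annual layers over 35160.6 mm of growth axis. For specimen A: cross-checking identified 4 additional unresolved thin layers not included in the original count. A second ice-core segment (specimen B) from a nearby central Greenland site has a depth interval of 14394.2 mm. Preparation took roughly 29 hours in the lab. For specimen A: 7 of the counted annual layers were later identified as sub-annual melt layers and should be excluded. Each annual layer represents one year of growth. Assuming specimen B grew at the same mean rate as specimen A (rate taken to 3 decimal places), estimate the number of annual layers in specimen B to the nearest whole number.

Specimen A: correcting the raw count gives 30880 − 7 + 4 = 30877 true annual layers.
A: Extension rate ≈ 35160.6 / 30877 = 1.139 mm/year.
For B, 14394.2 / 1.139 = 12637.58 years ≈ 12638 annual layers.

12638 annual layers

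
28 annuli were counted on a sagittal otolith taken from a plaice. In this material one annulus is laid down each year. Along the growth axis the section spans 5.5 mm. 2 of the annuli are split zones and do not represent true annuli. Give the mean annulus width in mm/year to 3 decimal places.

0.212 mm/year

Adjusted count: 28 − 2 = 26 annuli.
5.5 mm over 26 years gives 5.5 / 26 ≈ 0.212 mm/year.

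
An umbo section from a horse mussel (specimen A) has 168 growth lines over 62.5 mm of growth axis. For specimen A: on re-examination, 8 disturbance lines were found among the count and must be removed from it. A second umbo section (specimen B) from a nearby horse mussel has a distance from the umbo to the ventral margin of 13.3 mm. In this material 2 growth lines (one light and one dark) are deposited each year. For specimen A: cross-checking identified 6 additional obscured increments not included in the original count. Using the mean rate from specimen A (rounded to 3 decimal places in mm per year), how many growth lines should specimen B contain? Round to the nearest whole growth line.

35 growth lines

Specimen A: after corrections the count is 168 − 8 + 6 = 166 growth lines.
Specimen A: 166 growth lines at 2 per year is 166 / 2 = 83 years.
A: Mean rate = 62.5 mm / 83 years ≈ 0.753 mm/yr.
B spans 13.3 / 0.753 = 17.66 years; at 2 growth lines per year that is 17.66 × 2 ≈ 35 growth lines.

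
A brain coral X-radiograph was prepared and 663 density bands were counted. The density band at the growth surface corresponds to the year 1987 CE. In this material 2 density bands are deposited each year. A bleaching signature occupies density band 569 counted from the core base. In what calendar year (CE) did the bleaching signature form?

1940 CE

663 − 569 = 94 density bands lie beyond the bleaching signature toward the growth surface.
Dividing by 2 density bands per year: 94 / 2 = 47 years.
The density band at the growth surface is 1987 CE, so the bleaching signature dates to 1987 − 47 = 1940 CE.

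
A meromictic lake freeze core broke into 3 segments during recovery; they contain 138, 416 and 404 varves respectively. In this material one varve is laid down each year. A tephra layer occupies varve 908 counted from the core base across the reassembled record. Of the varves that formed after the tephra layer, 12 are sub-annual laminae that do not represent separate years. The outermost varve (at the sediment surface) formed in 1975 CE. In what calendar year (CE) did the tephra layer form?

Total varves = 138 + 416 + 404 = 958.
958 − 908 = 50 varves lie beyond the tephra layer toward the sediment surface.
50 − 12 false = 38 true varves after the tephra layer.
Counting back 38 years from 1975 CE places the tephra layer in 1975 − 38 = 1937 CE.

1937 CE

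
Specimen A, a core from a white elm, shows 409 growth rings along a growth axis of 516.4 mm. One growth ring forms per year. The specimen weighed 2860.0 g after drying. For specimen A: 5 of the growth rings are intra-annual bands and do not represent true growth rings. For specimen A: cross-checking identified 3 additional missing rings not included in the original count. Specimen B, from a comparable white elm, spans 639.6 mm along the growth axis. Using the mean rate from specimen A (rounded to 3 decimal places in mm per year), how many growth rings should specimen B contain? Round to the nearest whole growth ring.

504 growth rings

Specimen A: correcting the raw count gives 409 − 5 + 3 = 407 true growth rings.
A: Extension rate ≈ 516.4 / 407 = 1.269 mm/yr.
B spans 639.6 / 1.269 = 504.02 years ≈ 504 growth rings.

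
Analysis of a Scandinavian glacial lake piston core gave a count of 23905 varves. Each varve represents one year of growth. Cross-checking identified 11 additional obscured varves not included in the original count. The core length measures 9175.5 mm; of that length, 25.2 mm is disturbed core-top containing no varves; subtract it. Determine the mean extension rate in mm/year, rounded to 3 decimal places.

Correcting the raw count gives 23905 + 11 = 23916 true varves.
The growth record spans 9175.5 − 25.2 = 9150.3 mm.
9150.3 mm over 23916 years gives 9150.3 / 23916 ≈ 0.383 mm/year.

0.383 mm/year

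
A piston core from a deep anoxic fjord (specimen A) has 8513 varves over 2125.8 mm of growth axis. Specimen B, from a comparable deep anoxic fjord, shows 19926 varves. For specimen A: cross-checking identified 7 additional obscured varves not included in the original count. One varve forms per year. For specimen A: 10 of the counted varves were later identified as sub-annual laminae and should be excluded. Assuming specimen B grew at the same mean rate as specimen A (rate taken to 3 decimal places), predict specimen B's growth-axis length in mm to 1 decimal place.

Specimen A: correcting the raw count gives 8513 − 10 + 7 = 8510 true varves.
A: 2125.8 mm over 8510 years gives 2125.8 / 8510 ≈ 0.250 mm/year.
Length of B = 0.250 × 19926 = 4981.5 mm.

4981.5 mm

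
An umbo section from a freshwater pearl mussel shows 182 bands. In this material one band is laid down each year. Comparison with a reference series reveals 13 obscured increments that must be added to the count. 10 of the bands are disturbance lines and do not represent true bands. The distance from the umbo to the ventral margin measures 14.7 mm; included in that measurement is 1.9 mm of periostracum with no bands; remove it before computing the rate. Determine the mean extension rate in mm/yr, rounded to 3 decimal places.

Correcting the raw count gives 182 − 10 + 13 = 185 true bands.
Net length = 14.7 − 1.9 = 12.8 mm.
Mean rate = 12.8 mm / 185 years ≈ 0.069 mm/yr.

0.069 mm/yr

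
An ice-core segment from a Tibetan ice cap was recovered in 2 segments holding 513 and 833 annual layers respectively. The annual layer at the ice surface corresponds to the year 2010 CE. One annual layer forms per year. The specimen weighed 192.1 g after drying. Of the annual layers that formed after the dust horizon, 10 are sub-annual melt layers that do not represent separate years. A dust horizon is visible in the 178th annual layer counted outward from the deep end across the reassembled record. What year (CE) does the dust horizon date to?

852 CE

Total annual layers = 513 + 833 = 1346.
1346 − 178 = 1168 annual layers lie beyond the dust horizon toward the ice surface.
Removing the 10 false annual layers leaves 1168 − 10 = 1158 true annual layers beyond the dust horizon.
Counting back 1158 years from 2010 CE places the dust horizon in 2010 − 1158 = 852 CE.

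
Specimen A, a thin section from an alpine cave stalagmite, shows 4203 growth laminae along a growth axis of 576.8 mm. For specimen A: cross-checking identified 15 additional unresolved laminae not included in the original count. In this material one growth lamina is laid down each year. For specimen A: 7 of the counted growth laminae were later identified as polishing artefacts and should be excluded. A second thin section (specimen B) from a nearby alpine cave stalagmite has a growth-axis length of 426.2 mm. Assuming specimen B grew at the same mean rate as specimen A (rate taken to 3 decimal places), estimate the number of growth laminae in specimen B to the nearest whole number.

Specimen A: true growth lamina count = 4203 − 7 + 15 = 4211.
A: Extension rate ≈ 576.8 / 4211 = 0.137 mm/year.
Specimen B: 426.2 mm / 0.137 mm per year = 3110.95 years ≈ 3111 growth laminae.

3111 growth laminae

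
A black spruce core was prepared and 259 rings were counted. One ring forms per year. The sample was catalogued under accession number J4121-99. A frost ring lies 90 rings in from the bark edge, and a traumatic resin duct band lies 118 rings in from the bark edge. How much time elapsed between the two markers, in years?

The two markers are separated by 118 − 90 = 28 rings.
That is 28 years at one ring per year.

28 years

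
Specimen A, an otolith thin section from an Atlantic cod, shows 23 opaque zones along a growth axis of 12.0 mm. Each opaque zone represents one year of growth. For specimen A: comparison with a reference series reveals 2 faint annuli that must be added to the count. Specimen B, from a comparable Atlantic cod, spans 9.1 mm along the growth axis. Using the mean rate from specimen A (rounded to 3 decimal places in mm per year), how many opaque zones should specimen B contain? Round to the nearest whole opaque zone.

Specimen A: correcting the raw count gives 23 + 2 = 25 true opaque zones.
A: Mean rate = 12.0 mm / 25 years ≈ 0.480 mm per year.
Specimen B: 9.1 mm / 0.480 mm per year = 18.96 years ≈ 19 opaque zones.

19 opaque zones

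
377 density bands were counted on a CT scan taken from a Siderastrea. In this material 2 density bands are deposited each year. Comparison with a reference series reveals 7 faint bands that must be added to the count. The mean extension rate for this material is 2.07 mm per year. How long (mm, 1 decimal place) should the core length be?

397.4 mm

Correcting the raw count gives 377 + 7 = 384 true density bands.
384 density bands at 2 per year is 384 / 2 = 192 years.
192 years at 2.07 mm/year gives 2.07 × 192 = 397.4 mm.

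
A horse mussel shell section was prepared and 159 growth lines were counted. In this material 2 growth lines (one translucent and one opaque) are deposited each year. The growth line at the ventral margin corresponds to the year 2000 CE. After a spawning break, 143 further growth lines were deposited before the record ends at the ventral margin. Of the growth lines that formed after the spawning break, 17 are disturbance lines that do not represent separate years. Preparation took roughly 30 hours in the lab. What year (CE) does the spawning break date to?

1937 CE

143 growth lines post-date the spawning break.
Excluding 17 false growth lines: 143 − 17 = 126.
Dividing by 2 growth lines per year: 126 / 2 = 63 years.
Counting back 63 years from 2000 CE places the spawning break in 2000 − 63 = 1937 CE.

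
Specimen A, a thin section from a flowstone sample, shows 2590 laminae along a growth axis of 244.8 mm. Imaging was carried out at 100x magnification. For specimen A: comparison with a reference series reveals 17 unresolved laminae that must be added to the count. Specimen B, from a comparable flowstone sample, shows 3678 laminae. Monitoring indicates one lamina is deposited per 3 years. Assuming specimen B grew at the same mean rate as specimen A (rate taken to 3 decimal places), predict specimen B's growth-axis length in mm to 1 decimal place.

Specimen A: after corrections the count is 2590 + 17 = 2607 laminae.
Specimen A: multiplying by 3 years per lamina: 2607 × 3 = 7821 years.
A: 244.8 mm over 7821 years gives 244.8 / 7821 ≈ 0.031 mm/yr.
Specimen B: at 3 years per lamina, 3678 × 3 = 11034 years. For B, 0.031 mm/year × 11034 years = 342.1 mm.

342.1 mm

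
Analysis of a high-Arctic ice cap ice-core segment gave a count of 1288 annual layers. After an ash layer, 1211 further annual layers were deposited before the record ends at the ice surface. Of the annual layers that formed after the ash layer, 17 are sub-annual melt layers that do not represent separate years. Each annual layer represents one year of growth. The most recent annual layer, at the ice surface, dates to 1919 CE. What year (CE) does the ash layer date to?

1211 annual layers formed after the ash layer.
1211 − 17 false = 1194 true annual layers after the ash layer.
1919 − 1194 = 725 CE.

725 CE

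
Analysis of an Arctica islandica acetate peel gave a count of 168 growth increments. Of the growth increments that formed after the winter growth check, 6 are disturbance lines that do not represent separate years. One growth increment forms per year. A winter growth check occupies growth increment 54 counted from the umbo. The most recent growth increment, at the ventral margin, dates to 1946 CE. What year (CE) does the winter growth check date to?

1838 CE

Between growth increment 54 and the ventral margin there are 168 − 54 = 114 growth increments.
Removing the 6 false growth increments leaves 114 − 6 = 108 true growth increments beyond the winter growth check.
The growth increment at the ventral margin is 1946 CE, so the winter growth check dates to 1946 − 108 = 1838 CE.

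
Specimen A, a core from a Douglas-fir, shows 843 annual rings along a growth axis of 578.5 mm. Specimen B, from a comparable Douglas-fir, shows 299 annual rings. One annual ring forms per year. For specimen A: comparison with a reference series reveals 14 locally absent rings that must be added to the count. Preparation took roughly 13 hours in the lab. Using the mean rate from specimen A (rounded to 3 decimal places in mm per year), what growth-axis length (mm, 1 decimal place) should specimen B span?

201.8 mm

Specimen A: adjusted count: 843 + 14 = 857 annual rings.
A: Extension rate ≈ 578.5 / 857 = 0.675 mm per year.
B's length ≈ 0.675 × 299 = 201.8 mm.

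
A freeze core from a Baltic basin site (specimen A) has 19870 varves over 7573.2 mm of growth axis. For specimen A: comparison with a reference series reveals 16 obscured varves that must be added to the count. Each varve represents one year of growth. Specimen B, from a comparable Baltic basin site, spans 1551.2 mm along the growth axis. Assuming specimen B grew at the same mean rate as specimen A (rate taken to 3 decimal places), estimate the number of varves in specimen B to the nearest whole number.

4071 varves

Specimen A: adjusted count: 19870 + 16 = 19886 varves.
A: 7573.2 mm over 19886 years gives 7573.2 / 19886 ≈ 0.381 mm per year.
For B, 1551.2 / 0.381 = 4071.39 years ≈ 4071 varves.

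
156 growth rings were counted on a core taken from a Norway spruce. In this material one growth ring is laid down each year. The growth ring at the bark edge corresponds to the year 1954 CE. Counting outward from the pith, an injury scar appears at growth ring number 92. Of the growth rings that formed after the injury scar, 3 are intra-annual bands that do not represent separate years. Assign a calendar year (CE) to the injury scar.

1893 CE

The injury scar sits at growth ring 92 from the pith, so 156 − 92 = 64 growth rings formed after it.
Excluding 3 false growth rings: 64 − 3 = 61.
1954 − 61 = 1893 CE.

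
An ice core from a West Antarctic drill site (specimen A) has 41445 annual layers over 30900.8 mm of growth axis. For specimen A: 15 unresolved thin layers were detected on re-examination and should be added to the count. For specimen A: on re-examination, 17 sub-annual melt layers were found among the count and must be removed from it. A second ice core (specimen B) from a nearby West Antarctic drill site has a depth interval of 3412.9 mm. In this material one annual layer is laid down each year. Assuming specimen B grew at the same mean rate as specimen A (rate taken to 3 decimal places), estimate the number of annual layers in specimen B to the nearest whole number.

4575 annual layers

Specimen A: true annual layer count = 41445 − 17 + 15 = 41443.
A: 30900.8 mm over 41443 years gives 30900.8 / 41443 ≈ 0.746 mm/year.
For B, 3412.9 / 0.746 = 4574.93 years ≈ 4575 annual layers.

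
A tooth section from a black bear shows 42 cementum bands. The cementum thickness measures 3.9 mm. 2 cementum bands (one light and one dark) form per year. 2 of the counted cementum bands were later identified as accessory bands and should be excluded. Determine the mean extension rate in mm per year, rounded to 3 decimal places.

0.195 mm per year

True cementum band count = 42 − 2 = 40.
With 2 cementum bands per year, 40 / 2 = 20 years.
Mean rate = 3.9 mm / 20 years ≈ 0.195 mm per year.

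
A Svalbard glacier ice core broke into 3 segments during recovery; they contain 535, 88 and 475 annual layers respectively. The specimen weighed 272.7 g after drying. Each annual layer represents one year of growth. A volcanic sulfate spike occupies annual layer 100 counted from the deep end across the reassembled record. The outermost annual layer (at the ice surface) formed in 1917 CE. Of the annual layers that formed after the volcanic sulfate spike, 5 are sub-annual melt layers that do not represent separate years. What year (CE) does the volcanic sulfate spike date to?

924 CE

Total annual layers = 535 + 88 + 475 = 1098.
Between annual layer 100 and the ice surface there are 1098 − 100 = 998 annual layers.
Removing the 5 false annual layers leaves 998 − 5 = 993 true annual layers beyond the volcanic sulfate spike.
The annual layer at the ice surface is 1917 CE, so the volcanic sulfate spike dates to 1917 − 993 = 924 CE.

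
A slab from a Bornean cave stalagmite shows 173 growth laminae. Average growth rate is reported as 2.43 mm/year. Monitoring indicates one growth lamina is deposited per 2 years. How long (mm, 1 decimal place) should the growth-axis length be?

173 growth laminae at 2 years each span 173 × 2 = 346 years.
Predicted length = 2.43 mm/year × 346 years = 840.8 mm.

840.8 mm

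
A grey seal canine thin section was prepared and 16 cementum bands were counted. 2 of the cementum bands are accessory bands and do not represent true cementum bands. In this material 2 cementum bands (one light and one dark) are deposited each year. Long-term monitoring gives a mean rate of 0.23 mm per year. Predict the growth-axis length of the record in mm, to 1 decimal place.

After corrections the count is 16 − 2 = 14 cementum bands.
Dividing by 2 cementum bands per year: 14 / 2 = 7 years.
7 years at 0.23 mm/year gives 0.23 × 7 = 1.6 mm.

1.6 mm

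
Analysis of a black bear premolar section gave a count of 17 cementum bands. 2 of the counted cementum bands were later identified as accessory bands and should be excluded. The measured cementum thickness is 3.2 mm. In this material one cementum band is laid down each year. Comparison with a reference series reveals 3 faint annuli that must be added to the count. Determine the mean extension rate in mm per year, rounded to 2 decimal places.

After corrections the count is 17 − 2 + 3 = 18 cementum bands.
3.2 mm over 18 years gives 3.2 / 18 ≈ 0.18 mm per year.

0.18 mm per year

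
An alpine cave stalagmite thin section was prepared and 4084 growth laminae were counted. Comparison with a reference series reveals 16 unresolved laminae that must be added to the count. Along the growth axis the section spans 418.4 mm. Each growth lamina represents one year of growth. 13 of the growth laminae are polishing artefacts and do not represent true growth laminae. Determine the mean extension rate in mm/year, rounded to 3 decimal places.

0.102 mm/year

Adjusted count: 4084 − 13 + 16 = 4087 growth laminae.
Extension rate ≈ 418.4 / 4087 = 0.102 mm/year.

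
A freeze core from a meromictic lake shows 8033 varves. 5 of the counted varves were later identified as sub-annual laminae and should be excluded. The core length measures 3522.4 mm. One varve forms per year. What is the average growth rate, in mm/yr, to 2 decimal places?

True varve count = 8033 − 5 = 8028.
Extension rate ≈ 3522.4 / 8028 = 0.44 mm/yr.

0.44 mm/yr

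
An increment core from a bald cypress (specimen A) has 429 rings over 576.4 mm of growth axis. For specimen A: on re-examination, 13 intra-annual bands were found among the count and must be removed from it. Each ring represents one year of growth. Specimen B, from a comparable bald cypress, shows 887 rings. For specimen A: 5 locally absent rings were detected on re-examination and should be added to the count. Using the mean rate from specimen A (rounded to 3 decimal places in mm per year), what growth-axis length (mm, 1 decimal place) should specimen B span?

Specimen A: correcting the raw count gives 429 − 13 + 5 = 421 true rings.
A: Mean rate = 576.4 mm / 421 years ≈ 1.369 mm/year.
For B, 1.369 mm/year × 887 years = 1214.3 mm.

1214.3 mm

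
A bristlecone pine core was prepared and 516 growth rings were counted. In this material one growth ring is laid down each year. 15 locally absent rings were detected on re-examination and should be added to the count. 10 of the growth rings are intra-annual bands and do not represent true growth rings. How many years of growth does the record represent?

Adjusted count: 516 − 10 + 15 = 521 growth rings.
At one growth ring per year, that is 521 years.

521 years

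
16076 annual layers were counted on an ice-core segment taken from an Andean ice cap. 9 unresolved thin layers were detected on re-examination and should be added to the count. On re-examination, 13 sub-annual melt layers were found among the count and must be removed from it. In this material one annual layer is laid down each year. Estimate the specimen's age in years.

True annual layer count = 16076 − 13 + 9 = 16072.
One annual layer per year makes the duration 16072 years.

16072 yr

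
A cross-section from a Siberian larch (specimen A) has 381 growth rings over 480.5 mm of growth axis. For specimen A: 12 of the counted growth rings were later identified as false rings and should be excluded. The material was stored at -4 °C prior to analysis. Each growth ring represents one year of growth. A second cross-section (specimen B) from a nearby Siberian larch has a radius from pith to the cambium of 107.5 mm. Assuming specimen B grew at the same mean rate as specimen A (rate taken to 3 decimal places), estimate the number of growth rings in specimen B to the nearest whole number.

83 growth rings

Specimen A: after corrections the count is 381 − 12 = 369 growth rings.
A: Extension rate ≈ 480.5 / 369 = 1.302 mm per year.
For B, 107.5 / 1.302 = 82.57 years ≈ 83 growth rings.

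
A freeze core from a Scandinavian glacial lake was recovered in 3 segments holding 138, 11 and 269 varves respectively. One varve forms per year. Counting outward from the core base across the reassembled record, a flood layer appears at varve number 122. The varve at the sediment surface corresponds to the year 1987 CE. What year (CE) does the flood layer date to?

1691 CE

Total varves = 138 + 11 + 269 = 418.
418 − 122 = 296 varves lie beyond the flood layer toward the sediment surface.
The varve at the sediment surface is 1987 CE, so the flood layer dates to 1987 − 296 = 1691 CE.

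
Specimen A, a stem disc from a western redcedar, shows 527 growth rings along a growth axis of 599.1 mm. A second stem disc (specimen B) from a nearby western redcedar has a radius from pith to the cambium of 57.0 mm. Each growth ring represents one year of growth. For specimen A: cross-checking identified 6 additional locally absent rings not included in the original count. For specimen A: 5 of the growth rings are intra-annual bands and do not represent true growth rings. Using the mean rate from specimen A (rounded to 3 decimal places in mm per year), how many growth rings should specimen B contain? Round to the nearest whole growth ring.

50 growth rings

Specimen A: after corrections the count is 527 − 5 + 6 = 528 growth rings.
A: 599.1 mm over 528 years gives 599.1 / 528 ≈ 1.135 mm per year.
Specimen B: 57.0 mm / 1.135 mm per year = 50.22 years ≈ 50 growth rings.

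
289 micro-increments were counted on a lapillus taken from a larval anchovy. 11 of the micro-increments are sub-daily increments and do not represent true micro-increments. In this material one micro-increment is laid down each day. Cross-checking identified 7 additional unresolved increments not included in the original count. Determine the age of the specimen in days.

285 d

True micro-increment count = 289 − 11 + 7 = 285.
One micro-increment per day makes the duration 285 days.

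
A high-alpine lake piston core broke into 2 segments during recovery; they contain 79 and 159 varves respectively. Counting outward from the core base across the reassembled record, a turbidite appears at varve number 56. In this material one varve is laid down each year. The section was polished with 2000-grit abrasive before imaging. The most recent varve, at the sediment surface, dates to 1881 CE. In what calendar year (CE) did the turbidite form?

1699 CE

Total varves = 79 + 159 = 238.
Between varve 56 and the sediment surface there are 238 − 56 = 182 varves.
1881 − 182 = 1699 CE.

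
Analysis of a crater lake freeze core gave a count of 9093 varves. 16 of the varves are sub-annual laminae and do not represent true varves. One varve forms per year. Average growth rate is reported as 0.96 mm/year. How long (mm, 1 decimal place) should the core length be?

8713.9 mm

After corrections the count is 9093 − 16 = 9077 varves.
Predicted length = 0.96 mm/year × 9077 years = 8713.9 mm.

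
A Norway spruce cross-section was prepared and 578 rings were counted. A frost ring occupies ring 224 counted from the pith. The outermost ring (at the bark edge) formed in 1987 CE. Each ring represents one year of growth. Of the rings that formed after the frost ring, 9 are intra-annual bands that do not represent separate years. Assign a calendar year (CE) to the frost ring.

1642 CE

The frost ring sits at ring 224 from the pith, so 578 − 224 = 354 rings formed after it.
354 − 9 false = 345 true rings after the frost ring.
1987 − 345 = 1642 CE.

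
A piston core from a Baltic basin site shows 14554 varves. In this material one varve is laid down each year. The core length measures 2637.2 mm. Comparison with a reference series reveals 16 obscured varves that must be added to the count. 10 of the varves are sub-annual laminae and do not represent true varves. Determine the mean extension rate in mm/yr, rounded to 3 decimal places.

0.181 mm/yr

True varve count = 14554 − 10 + 16 = 14560.
2637.2 mm over 14560 years gives 2637.2 / 14560 ≈ 0.181 mm/yr.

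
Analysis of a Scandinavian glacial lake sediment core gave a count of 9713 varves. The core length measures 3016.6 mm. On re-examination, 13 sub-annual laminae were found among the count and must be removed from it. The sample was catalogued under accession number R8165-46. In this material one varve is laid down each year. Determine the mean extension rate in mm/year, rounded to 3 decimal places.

Correcting the raw count gives 9713 − 13 = 9700 true varves.
Extension rate ≈ 3016.6 / 9700 = 0.311 mm/year.

0.311 mm/year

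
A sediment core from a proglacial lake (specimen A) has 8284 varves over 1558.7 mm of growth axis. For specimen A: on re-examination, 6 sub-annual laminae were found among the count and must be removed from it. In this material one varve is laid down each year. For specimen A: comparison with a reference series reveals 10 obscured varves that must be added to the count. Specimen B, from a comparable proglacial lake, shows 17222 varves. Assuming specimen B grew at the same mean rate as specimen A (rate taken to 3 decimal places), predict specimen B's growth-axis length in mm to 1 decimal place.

Specimen A: correcting the raw count gives 8284 − 6 + 10 = 8288 true varves.
A: 1558.7 mm over 8288 years gives 1558.7 / 8288 ≈ 0.188 mm per year.
Length of B = 0.188 × 17222 = 3237.7 mm.

3237.7 mm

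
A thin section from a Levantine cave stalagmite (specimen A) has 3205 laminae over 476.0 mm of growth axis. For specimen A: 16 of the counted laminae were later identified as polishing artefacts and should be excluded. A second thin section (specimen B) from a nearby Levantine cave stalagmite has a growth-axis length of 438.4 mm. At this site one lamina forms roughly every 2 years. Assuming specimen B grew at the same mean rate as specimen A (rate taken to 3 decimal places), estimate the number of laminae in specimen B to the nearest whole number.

Specimen A: true lamina count = 3205 − 16 = 3189.
Specimen A: at 2 years per lamina, 3189 × 2 = 6378 years.
A: Mean rate = 476.0 mm / 6378 years ≈ 0.075 mm/yr.
Specimen B: 438.4 mm / 0.075 mm per year = 5845.33 years; at 2 years per lamina that is 5845.33 / 2 ≈ 2923 laminae.

2923 laminae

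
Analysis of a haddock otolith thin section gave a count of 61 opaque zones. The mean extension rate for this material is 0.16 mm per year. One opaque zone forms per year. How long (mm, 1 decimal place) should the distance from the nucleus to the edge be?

61 years of growth are recorded.
Predicted length = 0.16 mm/year × 61 years = 9.8 mm.

9.8 mm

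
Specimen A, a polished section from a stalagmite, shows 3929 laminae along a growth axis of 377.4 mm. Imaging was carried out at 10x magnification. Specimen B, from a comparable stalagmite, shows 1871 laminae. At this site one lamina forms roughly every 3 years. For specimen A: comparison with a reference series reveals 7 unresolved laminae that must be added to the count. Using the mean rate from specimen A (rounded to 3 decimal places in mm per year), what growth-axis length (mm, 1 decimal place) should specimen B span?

179.6 mm

Specimen A: correcting the raw count gives 3929 + 7 = 3936 true laminae.
Specimen A: 3936 laminae at 3 years each span 3936 × 3 = 11808 years.
A: Extension rate ≈ 377.4 / 11808 = 0.032 mm/year.
Specimen B: at 3 years per lamina, 1871 × 3 = 5613 years. Length of B = 0.032 × 5613 = 179.6 mm.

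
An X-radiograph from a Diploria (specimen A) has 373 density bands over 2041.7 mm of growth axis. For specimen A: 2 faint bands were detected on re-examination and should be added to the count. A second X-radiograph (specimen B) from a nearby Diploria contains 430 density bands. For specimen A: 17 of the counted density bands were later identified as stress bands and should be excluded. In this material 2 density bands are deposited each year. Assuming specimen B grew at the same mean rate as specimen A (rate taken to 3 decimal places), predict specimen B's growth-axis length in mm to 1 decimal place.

Specimen A: correcting the raw count gives 373 − 17 + 2 = 358 true density bands.
Specimen A: with 2 density bands per year, 358 / 2 = 179 years.
A: 2041.7 mm over 179 years gives 2041.7 / 179 ≈ 11.406 mm/year.
Specimen B: 430 density bands at 2 per year is 430 / 2 = 215 years. For B, 11.406 mm/year × 215 years = 2452.3 mm.

2452.3 mm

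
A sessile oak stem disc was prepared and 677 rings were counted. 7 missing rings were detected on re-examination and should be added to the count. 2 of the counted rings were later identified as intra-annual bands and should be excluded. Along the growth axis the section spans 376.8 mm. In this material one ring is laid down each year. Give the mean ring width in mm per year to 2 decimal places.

After corrections the count is 677 − 2 + 7 = 682 rings.
Mean rate = 376.8 mm / 682 years ≈ 0.55 mm per year.

0.55 mm per year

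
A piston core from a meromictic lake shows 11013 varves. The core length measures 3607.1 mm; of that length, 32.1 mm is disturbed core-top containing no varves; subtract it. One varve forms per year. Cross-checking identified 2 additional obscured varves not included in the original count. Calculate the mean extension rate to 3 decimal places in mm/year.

0.325 mm/year

Correcting the raw count gives 11013 + 2 = 11015 true varves.
The growth record spans 3607.1 − 32.1 = 3575.0 mm.
3575.0 mm over 11015 years gives 3575.0 / 11015 ≈ 0.325 mm/year.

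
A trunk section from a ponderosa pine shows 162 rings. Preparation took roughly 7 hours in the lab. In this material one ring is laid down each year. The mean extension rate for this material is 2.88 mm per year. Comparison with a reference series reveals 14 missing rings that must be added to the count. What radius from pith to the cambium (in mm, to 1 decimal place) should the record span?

After corrections the count is 162 + 14 = 176 rings.
176 years at 2.88 mm/year gives 2.88 × 176 = 506.9 mm.

506.9 mm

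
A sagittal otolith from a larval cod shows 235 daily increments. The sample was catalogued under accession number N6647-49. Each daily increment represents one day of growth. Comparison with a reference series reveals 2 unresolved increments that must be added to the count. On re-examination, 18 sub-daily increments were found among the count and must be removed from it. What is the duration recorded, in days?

219 d

True daily increment count = 235 − 18 + 2 = 219.
One daily increment per day makes the duration 219 days.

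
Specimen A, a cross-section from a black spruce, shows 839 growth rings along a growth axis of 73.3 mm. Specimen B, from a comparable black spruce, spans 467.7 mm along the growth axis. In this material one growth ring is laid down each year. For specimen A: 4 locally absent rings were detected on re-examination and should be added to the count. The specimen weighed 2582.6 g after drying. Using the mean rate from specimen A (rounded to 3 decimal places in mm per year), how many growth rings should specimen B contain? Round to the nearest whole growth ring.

5376 growth rings

Specimen A: after corrections the count is 839 + 4 = 843 growth rings.
A: 73.3 mm over 843 years gives 73.3 / 843 ≈ 0.087 mm per year.
B spans 467.7 / 0.087 = 5375.86 years ≈ 5376 growth rings.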